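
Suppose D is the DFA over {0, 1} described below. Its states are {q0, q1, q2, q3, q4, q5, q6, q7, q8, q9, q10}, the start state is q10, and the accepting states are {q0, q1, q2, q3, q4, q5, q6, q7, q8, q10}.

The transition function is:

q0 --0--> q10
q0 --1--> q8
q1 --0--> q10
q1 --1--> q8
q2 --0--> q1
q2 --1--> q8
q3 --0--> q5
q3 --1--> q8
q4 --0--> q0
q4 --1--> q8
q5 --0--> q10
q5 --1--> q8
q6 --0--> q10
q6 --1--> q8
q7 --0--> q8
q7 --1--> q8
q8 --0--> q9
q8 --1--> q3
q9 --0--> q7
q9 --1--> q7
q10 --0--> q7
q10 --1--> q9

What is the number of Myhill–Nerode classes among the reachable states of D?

6

States {q0,q1,q2,q4,q6} cannot be reached from the start state, so discard them.
Start with accepting vs non-accepting: {q3,q5,q7,q8,q10} | {q9}.
On input 0, block {q3,q5,q7,q8,q10} splits into {q3,q5,q7,q10} and {q8}.
Split {q3,q5,q7,q10} by δ(·,0) → {q3,q5,q10} and {q7}.
On input 0, block {q3,q5,q10} splits into {q3,q5} and {q10}.
Split {q3,q5} by δ(·,0) → {q3} and {q5}.
Stable partition: {q3} | {q9} | {q8} | {q7} | {q10} | {q5} — 6 equivalence classes.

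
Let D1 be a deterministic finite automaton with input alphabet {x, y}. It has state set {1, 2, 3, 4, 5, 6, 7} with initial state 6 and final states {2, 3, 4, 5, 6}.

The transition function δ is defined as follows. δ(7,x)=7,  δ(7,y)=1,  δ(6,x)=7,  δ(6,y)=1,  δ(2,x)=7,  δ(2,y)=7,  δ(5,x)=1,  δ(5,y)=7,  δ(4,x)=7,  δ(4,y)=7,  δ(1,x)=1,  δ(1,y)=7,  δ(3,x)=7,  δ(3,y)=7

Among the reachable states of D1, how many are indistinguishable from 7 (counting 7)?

Reachable states from the start: {1,6,7}. Unreachable: {2,3,4,5} — drop them.
Start with accepting vs non-accepting: {6} | {1,7}.
The partition is now stable with 2 blocks: {6} | {1,7}.
The equivalence class containing 7 is {1,7}, of size 2.

2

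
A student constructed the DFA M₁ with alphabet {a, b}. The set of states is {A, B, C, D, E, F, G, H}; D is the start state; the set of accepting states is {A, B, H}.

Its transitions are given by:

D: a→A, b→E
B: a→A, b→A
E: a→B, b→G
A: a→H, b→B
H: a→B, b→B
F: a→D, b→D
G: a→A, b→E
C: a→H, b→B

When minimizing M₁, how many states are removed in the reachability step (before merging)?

2

No path from D leads to C, F; the other 6 states are all reachable.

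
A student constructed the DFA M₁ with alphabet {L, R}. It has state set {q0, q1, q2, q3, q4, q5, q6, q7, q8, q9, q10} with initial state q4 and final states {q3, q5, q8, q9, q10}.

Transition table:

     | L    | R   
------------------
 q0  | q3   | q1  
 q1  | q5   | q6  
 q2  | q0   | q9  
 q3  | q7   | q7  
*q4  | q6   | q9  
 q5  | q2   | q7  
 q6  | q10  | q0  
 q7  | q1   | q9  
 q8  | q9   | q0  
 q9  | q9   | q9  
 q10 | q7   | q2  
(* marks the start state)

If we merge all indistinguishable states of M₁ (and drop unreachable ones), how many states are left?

4

First remove the unreachable states {q8}; 10 states remain.
Initial partition by acceptance: {q3,q5,q9,q10} | {q0,q1,q2,q4,q6,q7}.
Refine {q3,q5,q9,q10} on symbol L: members go to different blocks, giving {q3,q5,q10} and {q9}.
On input L, block {q0,q1,q2,q4,q6,q7} splits into {q0,q1,q6} and {q2,q4,q7}.
Stable partition: {q3,q5,q10} | {q0,q1,q6} | {q9} | {q2,q4,q7} — 4 equivalence classes.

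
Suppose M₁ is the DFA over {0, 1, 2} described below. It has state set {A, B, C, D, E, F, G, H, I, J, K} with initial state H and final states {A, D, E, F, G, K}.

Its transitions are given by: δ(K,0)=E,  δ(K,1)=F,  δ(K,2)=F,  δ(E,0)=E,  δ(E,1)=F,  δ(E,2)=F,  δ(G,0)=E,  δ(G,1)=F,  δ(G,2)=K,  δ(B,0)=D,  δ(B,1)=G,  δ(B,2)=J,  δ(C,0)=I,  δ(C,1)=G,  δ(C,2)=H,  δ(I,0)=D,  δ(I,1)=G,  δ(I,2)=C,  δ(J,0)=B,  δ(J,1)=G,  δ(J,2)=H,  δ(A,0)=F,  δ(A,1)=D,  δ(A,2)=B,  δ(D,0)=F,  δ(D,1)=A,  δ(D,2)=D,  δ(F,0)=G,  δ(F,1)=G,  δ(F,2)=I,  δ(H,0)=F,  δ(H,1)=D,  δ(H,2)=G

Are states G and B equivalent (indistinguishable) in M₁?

All states are reachable from the start state.
P0 = {A,D,E,F,G,K} | {B,C,H,I,J}.
Split {A,D,E,F,G,K} by δ(·,2) → {D,E,G,K} and {A,F}.
On input 0, block {D,E,G,K} splits into {E,G,K} and {D}.
Split {E,G,K} by δ(·,2) → {E,K} and {G}.
On input 0, block {B,C,H,I,J} splits into {B,I} and {C,J} and {H}.
Split {A,F} by δ(·,0) → {A} and {F}.
The partition is now stable with 8 blocks: {E,K} | {B,I} | {A} | {D} | {G} | {C,J} | {H} | {F}.
G and B end up in different blocks, so they are distinguishable. For instance, the string 'ε' is accepted from only G.

No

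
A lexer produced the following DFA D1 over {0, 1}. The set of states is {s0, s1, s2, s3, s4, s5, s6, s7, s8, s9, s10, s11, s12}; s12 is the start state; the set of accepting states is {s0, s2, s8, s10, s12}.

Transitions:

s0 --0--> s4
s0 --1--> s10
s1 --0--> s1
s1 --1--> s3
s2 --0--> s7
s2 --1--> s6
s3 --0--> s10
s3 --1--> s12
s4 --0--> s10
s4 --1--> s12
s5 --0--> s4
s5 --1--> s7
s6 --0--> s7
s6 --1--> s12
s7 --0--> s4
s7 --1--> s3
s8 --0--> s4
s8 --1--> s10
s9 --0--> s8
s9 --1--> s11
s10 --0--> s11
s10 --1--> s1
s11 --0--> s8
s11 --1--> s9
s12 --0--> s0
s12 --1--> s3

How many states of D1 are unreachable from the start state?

Starting at s12 and following transitions, the reachable set is {s0, s1, s3, s4, s8, s9, s10, s11, s12}. That leaves s2, s5, s6, s7 unreachable — 4 in total.

4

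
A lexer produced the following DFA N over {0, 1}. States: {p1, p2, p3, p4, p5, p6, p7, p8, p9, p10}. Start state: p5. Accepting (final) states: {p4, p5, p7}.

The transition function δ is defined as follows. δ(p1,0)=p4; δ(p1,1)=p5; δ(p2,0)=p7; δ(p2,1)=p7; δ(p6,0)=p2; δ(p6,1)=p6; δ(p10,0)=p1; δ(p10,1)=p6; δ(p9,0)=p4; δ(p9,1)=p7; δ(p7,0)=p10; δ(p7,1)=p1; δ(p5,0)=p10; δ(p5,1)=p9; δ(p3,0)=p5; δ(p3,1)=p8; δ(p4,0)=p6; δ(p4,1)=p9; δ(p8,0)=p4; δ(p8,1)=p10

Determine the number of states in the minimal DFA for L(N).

3

First remove the unreachable states {p3,p8}; 8 states remain.
Initial partition by acceptance: {p4,p5,p7} | {p1,p2,p6,p9,p10}.
Split {p1,p2,p6,p9,p10} by δ(·,0) → {p1,p2,p9} and {p6,p10}.
The partition is now stable with 3 blocks: {p4,p5,p7} | {p1,p2,p9} | {p6,p10}.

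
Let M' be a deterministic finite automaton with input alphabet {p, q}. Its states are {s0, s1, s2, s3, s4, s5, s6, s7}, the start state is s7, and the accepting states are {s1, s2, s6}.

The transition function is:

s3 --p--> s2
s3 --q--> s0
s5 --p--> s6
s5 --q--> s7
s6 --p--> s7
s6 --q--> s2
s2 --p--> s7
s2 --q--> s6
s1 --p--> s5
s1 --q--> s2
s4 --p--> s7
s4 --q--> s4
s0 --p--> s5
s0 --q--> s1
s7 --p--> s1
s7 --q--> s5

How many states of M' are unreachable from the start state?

BFS from s7 reaches {s1, s2, s5, s6, s7}; the 3 state(s) s0, s3, s4 are never visited.

3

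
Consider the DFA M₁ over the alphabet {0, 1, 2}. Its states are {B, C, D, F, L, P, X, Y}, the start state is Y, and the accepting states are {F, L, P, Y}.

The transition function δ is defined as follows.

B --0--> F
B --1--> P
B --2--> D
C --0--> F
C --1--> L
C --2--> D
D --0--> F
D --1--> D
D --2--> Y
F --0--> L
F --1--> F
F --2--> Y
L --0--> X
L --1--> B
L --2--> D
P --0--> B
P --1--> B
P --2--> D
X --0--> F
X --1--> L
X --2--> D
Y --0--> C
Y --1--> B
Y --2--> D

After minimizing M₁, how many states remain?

All states are reachable from the start state.
Start with accepting vs non-accepting: {F,L,P,Y} | {B,C,D,X}.
Split {F,L,P,Y} by δ(·,0) → {L,P,Y} and {F}.
On input 1, block {B,C,D,X} splits into {B,C,X} and {D}.
Stable partition: {L,P,Y} | {B,C,X} | {F} | {D} — 4 equivalence classes.

4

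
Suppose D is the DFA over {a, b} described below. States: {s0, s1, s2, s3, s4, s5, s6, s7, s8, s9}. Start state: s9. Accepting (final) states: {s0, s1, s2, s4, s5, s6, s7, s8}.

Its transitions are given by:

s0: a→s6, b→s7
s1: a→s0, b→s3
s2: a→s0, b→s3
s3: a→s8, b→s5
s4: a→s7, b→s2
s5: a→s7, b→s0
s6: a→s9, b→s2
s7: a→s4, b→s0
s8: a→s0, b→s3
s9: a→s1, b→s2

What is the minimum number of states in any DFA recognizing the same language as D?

All states are reachable from the start state.
P0 = {s0,s1,s2,s4,s5,s6,s7,s8} | {s3,s9}.
On input a, block {s0,s1,s2,s4,s5,s6,s7,s8} splits into {s0,s1,s2,s4,s5,s7,s8} and {s6}.
On input a, block {s0,s1,s2,s4,s5,s7,s8} splits into {s1,s2,s4,s5,s7,s8} and {s0}.
Refine {s1,s2,s4,s5,s7,s8} on symbol a: members go to different blocks, giving {s1,s2,s8} and {s4,s5,s7}.
Split {s3,s9} by δ(·,b) → {s3} and {s9}.
On input b, block {s4,s5,s7} splits into {s5,s7} and {s4}.
Refine {s5,s7} on symbol a: members go to different blocks, giving {s5} and {s7}.
Stable partition: {s1,s2,s8} | {s3} | {s6} | {s0} | {s5} | {s9} | {s4} | {s7} — 8 equivalence classes.

8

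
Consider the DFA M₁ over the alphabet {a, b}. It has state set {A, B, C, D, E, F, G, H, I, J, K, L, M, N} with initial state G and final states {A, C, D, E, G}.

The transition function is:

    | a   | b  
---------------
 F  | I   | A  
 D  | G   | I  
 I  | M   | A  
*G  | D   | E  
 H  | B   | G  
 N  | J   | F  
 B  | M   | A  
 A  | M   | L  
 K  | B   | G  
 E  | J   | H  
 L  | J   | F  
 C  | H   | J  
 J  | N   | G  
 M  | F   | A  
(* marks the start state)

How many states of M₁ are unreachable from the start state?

Starting at G and following transitions, the reachable set is {A, B, D, E, F, G, H, I, J, L, M, N}. That leaves C, K unreachable — 2 in total.

2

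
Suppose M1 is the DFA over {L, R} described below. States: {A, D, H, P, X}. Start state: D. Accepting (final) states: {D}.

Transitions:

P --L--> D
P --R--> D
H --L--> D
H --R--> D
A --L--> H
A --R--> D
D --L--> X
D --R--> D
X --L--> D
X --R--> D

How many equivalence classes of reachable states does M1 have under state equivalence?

2

First remove the unreachable states {A,H,P}; 2 states remain.
Start with accepting vs non-accepting: {D} | {X}.
The partition is now stable with 2 blocks: {D} | {X}.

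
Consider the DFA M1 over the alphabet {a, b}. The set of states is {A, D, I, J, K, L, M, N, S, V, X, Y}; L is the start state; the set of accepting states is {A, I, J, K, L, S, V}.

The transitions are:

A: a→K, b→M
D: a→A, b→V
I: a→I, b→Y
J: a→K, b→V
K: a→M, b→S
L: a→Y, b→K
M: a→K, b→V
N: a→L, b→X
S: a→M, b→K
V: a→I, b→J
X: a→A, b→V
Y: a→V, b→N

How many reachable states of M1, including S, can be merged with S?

First remove the unreachable states {D}; 11 states remain.
Start with accepting vs non-accepting: {A,I,J,K,L,S,V} | {M,N,X,Y}.
Split {A,I,J,K,L,S,V} by δ(·,a) → {A,I,J,V} and {K,L,S}.
Split {A,I,J,V} by δ(·,a) → {A,J} and {I,V}.
Split {A,J} by δ(·,b) → {A} and {J}.
Split {M,N,X,Y} by δ(·,a) → {M,N} and {X} and {Y}.
On input b, block {M,N} splits into {M} and {N}.
Split {K,L,S} by δ(·,a) → {K,S} and {L}.
Refine {I,V} on symbol b: members go to different blocks, giving {V} and {I}.
Stable partition: {A} | {M} | {K,S} | {V} | {J} | {X} | {Y} | {N} | {L} | {I} — 10 equivalence classes.
State S belongs to the block {K,S}, which has 2 states.

2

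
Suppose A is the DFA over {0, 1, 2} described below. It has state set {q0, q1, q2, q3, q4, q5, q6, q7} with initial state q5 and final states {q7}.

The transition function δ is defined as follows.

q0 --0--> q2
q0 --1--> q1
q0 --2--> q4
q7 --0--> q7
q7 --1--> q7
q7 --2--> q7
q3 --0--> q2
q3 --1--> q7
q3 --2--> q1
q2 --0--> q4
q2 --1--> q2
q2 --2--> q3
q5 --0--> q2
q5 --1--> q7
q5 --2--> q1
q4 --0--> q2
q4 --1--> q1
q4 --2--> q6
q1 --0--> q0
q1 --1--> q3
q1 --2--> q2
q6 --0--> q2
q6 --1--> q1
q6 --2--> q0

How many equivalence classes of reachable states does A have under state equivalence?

5

Every state is reachable, so we keep all 8.
Initial partition by acceptance: {q7} | {q0,q1,q2,q3,q4,q5,q6}.
Split {q0,q1,q2,q3,q4,q5,q6} by δ(·,1) → {q0,q1,q2,q4,q6} and {q3,q5}.
On input 1, block {q0,q1,q2,q4,q6} splits into {q0,q2,q4,q6} and {q1}.
On input 1, block {q0,q2,q4,q6} splits into {q0,q4,q6} and {q2}.
No further refinement is possible. Final partition (5 blocks): {q7} | {q0,q4,q6} | {q3,q5} | {q1} | {q2}.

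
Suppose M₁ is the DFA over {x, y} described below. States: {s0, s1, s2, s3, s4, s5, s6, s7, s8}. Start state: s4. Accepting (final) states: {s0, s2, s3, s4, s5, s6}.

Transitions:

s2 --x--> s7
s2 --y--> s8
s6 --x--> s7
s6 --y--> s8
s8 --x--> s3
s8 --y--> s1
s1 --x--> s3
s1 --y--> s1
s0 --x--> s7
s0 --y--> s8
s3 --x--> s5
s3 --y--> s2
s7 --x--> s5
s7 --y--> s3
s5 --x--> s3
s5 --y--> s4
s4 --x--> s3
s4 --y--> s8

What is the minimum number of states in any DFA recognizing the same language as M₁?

First remove the unreachable states {s0,s6}; 7 states remain.
Start with accepting vs non-accepting: {s2,s3,s4,s5} | {s1,s7,s8}.
Refine {s2,s3,s4,s5} on symbol x: members go to different blocks, giving {s3,s4,s5} and {s2}.
On input y, block {s3,s4,s5} splits into {s3} and {s4} and {s5}.
Refine {s1,s7,s8} on symbol x: members go to different blocks, giving {s1,s8} and {s7}.
The partition is now stable with 6 blocks: {s3} | {s1,s8} | {s2} | {s4} | {s5} | {s7}.

6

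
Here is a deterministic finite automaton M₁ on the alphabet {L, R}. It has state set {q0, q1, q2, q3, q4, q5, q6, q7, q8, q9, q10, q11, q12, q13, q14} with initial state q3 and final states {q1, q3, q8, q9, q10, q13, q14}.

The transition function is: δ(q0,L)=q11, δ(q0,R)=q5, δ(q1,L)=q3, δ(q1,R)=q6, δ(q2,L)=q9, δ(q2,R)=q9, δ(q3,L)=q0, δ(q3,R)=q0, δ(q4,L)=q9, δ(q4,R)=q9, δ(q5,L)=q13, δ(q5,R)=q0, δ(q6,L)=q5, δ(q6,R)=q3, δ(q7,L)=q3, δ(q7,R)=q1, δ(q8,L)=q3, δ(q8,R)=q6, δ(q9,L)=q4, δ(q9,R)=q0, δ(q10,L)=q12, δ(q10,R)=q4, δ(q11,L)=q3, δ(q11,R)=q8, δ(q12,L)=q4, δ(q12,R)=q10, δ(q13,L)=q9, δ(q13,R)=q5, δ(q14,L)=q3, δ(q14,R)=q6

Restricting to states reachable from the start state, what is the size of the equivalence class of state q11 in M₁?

1

States {q1,q2,q7,q10,q12,q14} cannot be reached from the start state, so discard them.
Start with accepting vs non-accepting: {q3,q8,q9,q13} | {q0,q4,q5,q6,q11}.
Refine {q3,q8,q9,q13} on symbol L: members go to different blocks, giving {q3,q9} and {q8,q13}.
Split {q0,q4,q5,q6,q11} by δ(·,L) → {q0,q6} and {q4,q11} and {q5}.
Split {q3,q9} by δ(·,L) → {q3} and {q9}.
Split {q0,q6} by δ(·,L) → {q0} and {q6}.
Refine {q8,q13} on symbol L: members go to different blocks, giving {q8} and {q13}.
Split {q4,q11} by δ(·,L) → {q4} and {q11}.
The partition is now stable with 9 blocks: {q3} | {q0} | {q8} | {q4} | {q5} | {q9} | {q6} | {q13} | {q11}.
The equivalence class containing q11 is {q11}, of size 1.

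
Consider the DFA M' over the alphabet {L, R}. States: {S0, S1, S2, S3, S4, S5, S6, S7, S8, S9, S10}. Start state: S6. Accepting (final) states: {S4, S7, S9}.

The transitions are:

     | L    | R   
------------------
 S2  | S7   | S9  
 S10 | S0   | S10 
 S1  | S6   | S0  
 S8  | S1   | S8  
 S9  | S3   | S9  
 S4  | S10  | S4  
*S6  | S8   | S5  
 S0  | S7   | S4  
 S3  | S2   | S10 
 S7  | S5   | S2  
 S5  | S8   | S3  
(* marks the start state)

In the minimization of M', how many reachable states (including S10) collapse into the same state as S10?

2

Every state is reachable, so we keep all 11.
P0 = {S4,S7,S9} | {S0,S1,S2,S3,S5,S6,S8,S10}.
On input R, block {S4,S7,S9} splits into {S4,S9} and {S7}.
Refine {S0,S1,S2,S3,S5,S6,S8,S10} on symbol L: members go to different blocks, giving {S1,S3,S5,S6,S8,S10} and {S0,S2}.
Refine {S1,S3,S5,S6,S8,S10} on symbol L: members go to different blocks, giving {S1,S5,S6,S8} and {S3,S10}.
On input R, block {S1,S5,S6,S8} splits into {S6,S8} and {S1} and {S5}.
Split {S6,S8} by δ(·,L) → {S6} and {S8}.
No further refinement is possible. Final partition (8 blocks): {S4,S9} | {S6} | {S7} | {S0,S2} | {S3,S10} | {S1} | {S5} | {S8}.
State S10 belongs to the block {S3,S10}, which has 2 states.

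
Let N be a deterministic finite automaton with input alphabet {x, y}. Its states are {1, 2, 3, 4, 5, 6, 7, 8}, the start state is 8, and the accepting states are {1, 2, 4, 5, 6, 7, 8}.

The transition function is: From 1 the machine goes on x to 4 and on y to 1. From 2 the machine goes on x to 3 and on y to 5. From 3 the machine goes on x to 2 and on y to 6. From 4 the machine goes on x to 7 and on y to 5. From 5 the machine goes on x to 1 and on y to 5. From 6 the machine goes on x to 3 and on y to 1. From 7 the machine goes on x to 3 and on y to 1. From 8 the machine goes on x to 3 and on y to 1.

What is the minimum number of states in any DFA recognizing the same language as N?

6

P0 = {1,2,4,5,6,7,8} | {3}.
Split {1,2,4,5,6,7,8} by δ(·,x) → {2,6,7,8} and {1,4,5}.
Split {1,4,5} by δ(·,x) → {1,5} and {4}.
On input x, block {1,5} splits into {1} and {5}.
On input y, block {2,6,7,8} splits into {6,7,8} and {2}.
The partition is now stable with 6 blocks: {6,7,8} | {3} | {1} | {4} | {5} | {2}.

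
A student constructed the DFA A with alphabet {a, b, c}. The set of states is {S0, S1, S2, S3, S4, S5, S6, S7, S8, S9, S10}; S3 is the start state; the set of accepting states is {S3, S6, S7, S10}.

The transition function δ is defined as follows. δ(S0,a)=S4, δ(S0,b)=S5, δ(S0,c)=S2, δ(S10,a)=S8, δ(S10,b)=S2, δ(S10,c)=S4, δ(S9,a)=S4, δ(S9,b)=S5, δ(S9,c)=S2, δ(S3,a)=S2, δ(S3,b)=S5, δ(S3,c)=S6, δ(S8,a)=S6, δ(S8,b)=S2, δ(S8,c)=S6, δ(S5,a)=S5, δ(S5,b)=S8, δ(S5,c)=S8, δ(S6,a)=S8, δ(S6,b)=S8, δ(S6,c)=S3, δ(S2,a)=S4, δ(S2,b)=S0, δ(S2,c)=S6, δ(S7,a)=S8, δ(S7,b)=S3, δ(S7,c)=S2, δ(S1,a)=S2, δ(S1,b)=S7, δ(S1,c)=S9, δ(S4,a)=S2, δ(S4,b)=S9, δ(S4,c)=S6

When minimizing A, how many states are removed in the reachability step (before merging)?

3

BFS from S3 reaches {S0, S2, S3, S4, S5, S6, S8, S9}; the 3 state(s) S1, S7, S10 are never visited.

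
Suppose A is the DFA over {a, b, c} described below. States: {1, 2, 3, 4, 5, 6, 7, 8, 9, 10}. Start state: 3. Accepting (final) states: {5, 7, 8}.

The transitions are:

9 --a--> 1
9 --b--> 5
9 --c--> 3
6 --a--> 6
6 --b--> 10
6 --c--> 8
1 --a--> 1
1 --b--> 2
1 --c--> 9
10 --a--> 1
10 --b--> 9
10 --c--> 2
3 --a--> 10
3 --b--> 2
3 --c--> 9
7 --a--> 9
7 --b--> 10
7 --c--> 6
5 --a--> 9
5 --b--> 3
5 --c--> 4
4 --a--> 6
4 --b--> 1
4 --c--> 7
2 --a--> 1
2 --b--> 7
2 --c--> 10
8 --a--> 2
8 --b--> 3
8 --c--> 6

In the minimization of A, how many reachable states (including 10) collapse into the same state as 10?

3

All states are reachable from the start state.
Start with accepting vs non-accepting: {5,7,8} | {1,2,3,4,6,9,10}.
Split {1,2,3,4,6,9,10} by δ(·,b) → {1,3,4,6,10} and {2,9}.
Split {1,3,4,6,10} by δ(·,b) → {1,3,10} and {4,6}.
No further refinement is possible. Final partition (4 blocks): {5,7,8} | {1,3,10} | {2,9} | {4,6}.
State 10 belongs to the block {1,3,10}, which has 3 states.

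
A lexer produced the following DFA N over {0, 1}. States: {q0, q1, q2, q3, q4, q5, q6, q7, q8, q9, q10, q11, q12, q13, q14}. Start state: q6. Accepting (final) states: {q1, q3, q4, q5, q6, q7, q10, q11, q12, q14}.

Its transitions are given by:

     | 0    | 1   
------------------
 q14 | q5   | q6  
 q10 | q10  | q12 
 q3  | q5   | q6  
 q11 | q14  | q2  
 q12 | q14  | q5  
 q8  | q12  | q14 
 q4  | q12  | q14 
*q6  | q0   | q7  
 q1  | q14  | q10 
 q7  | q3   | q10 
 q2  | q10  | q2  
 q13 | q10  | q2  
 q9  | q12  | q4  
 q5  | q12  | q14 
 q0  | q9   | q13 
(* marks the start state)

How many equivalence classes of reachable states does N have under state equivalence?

9

States {q1,q8,q11} cannot be reached from the start state, so discard them.
Start with accepting vs non-accepting: {q3,q4,q5,q6,q7,q10,q12,q14} | {q0,q2,q9,q13}.
Split {q3,q4,q5,q6,q7,q10,q12,q14} by δ(·,0) → {q3,q4,q5,q7,q10,q12,q14} and {q6}.
On input 1, block {q3,q4,q5,q7,q10,q12,q14} splits into {q4,q5,q7,q10,q12} and {q3,q14}.
Refine {q4,q5,q7,q10,q12} on symbol 0: members go to different blocks, giving {q4,q5,q10} and {q7,q12}.
Split {q4,q5,q10} by δ(·,0) → {q4,q5} and {q10}.
Split {q0,q2,q9,q13} by δ(·,0) → {q2,q13} and {q0} and {q9}.
Refine {q7,q12} on symbol 1: members go to different blocks, giving {q7} and {q12}.
No further refinement is possible. Final partition (9 blocks): {q4,q5} | {q2,q13} | {q6} | {q3,q14} | {q7} | {q10} | {q0} | {q9} | {q12}.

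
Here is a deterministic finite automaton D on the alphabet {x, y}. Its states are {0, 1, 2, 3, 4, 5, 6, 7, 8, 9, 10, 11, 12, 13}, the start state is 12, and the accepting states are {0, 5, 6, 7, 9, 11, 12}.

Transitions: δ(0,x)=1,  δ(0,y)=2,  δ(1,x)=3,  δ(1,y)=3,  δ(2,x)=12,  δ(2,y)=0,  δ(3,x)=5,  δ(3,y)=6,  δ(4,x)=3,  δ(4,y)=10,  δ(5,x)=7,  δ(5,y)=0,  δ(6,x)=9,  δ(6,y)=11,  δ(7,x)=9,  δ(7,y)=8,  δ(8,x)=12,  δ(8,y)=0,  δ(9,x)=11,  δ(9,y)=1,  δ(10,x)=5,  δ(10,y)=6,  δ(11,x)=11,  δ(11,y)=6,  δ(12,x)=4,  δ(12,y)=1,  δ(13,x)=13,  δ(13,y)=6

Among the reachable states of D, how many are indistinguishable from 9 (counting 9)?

Reachable states from the start: {0,1,2,3,4,5,6,7,8,9,10,11,12}. Unreachable: {13} — drop them.
Initial partition by acceptance: {0,5,6,7,9,11,12} | {1,2,3,4,8,10}.
On input x, block {0,5,6,7,9,11,12} splits into {5,6,7,9,11} and {0,12}.
Refine {5,6,7,9,11} on symbol y: members go to different blocks, giving {6,11} and {7,9} and {5}.
Split {6,11} by δ(·,x) → {6} and {11}.
Refine {1,2,3,4,8,10} on symbol x: members go to different blocks, giving {1,4} and {2,8} and {3,10}.
Split {0,12} by δ(·,y) → {0} and {12}.
Refine {7,9} on symbol x: members go to different blocks, giving {7} and {9}.
The partition is now stable with 10 blocks: {6} | {1,4} | {0} | {7} | {5} | {11} | {2,8} | {3,10} | {12} | {9}.
The equivalence class containing 9 is {9}, of size 1.

1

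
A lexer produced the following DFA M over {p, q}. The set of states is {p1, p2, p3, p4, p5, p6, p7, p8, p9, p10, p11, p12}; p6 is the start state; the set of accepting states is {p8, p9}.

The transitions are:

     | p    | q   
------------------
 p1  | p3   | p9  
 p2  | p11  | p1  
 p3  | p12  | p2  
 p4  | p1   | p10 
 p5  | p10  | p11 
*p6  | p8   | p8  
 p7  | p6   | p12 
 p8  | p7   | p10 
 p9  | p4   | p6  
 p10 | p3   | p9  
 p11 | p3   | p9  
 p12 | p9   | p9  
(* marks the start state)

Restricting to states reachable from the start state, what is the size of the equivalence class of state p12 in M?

1

First remove the unreachable states {p5}; 11 states remain.
Initial partition by acceptance: {p8,p9} | {p1,p2,p3,p4,p6,p7,p10,p11,p12}.
Refine {p1,p2,p3,p4,p6,p7,p10,p11,p12} on symbol p: members go to different blocks, giving {p1,p2,p3,p4,p7,p10,p11} and {p6,p12}.
On input q, block {p8,p9} splits into {p8} and {p9}.
Refine {p1,p2,p3,p4,p7,p10,p11} on symbol p: members go to different blocks, giving {p1,p2,p4,p10,p11} and {p3,p7}.
Refine {p1,p2,p4,p10,p11} on symbol p: members go to different blocks, giving {p1,p10,p11} and {p2,p4}.
On input p, block {p6,p12} splits into {p6} and {p12}.
Refine {p3,p7} on symbol p: members go to different blocks, giving {p3} and {p7}.
No further refinement is possible. Final partition (8 blocks): {p8} | {p1,p10,p11} | {p6} | {p9} | {p3} | {p2,p4} | {p12} | {p7}.
The equivalence class containing p12 is {p12}, of size 1.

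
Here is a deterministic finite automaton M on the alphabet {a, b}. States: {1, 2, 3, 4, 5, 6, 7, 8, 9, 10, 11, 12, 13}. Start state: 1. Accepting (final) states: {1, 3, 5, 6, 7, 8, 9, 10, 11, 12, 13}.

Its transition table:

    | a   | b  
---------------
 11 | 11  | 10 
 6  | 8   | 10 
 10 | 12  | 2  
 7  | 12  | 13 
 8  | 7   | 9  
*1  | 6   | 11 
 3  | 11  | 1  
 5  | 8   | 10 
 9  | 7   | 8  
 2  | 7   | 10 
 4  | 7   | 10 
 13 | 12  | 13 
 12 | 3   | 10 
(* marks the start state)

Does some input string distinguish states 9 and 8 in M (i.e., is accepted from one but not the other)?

Reachable states from the start: {1,2,3,6,7,8,9,10,11,12,13}. Unreachable: {4,5} — drop them.
Initial partition by acceptance: {1,3,6,7,8,9,10,11,12,13} | {2}.
On input b, block {1,3,6,7,8,9,10,11,12,13} splits into {1,3,6,7,8,9,11,12,13} and {10}.
Split {1,3,6,7,8,9,11,12,13} by δ(·,b) → {1,3,7,8,9,13} and {6,11,12}.
On input a, block {1,3,7,8,9,13} splits into {1,3,7,13} and {8,9}.
Refine {1,3,7,13} on symbol b: members go to different blocks, giving {3,7,13} and {1}.
On input b, block {3,7,13} splits into {7,13} and {3}.
On input a, block {6,11,12} splits into {6} and {11} and {12}.
No further refinement is possible. Final partition (9 blocks): {7,13} | {2} | {10} | {6} | {8,9} | {1} | {3} | {11} | {12}.
9 and 8 lie in the same block of the stable partition, so they are equivalent — no string distinguishes them.

No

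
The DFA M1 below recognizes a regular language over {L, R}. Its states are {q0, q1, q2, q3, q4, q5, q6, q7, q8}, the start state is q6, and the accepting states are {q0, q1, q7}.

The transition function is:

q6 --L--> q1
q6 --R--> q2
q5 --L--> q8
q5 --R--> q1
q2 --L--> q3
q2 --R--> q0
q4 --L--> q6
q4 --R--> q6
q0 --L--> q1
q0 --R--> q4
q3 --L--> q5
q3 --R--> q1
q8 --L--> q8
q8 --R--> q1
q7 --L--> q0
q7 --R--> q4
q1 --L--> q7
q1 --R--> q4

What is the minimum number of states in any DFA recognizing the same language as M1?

4

All states are reachable from the start state.
Initial partition by acceptance: {q0,q1,q7} | {q2,q3,q4,q5,q6,q8}.
Refine {q2,q3,q4,q5,q6,q8} on symbol L: members go to different blocks, giving {q2,q3,q4,q5,q8} and {q6}.
On input L, block {q2,q3,q4,q5,q8} splits into {q2,q3,q5,q8} and {q4}.
Stable partition: {q0,q1,q7} | {q2,q3,q5,q8} | {q6} | {q4} — 4 equivalence classes.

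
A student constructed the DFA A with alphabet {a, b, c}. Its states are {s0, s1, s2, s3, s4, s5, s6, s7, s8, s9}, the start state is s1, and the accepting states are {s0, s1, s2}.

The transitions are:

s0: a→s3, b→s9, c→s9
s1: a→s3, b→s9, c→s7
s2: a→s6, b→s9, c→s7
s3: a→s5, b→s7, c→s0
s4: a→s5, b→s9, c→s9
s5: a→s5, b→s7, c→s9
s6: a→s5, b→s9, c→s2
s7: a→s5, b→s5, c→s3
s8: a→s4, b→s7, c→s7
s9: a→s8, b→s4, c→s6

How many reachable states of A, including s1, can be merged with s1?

Start with accepting vs non-accepting: {s0,s1,s2} | {s3,s4,s5,s6,s7,s8,s9}.
Refine {s3,s4,s5,s6,s7,s8,s9} on symbol c: members go to different blocks, giving {s4,s5,s7,s8,s9} and {s3,s6}.
On input c, block {s4,s5,s7,s8,s9} splits into {s4,s5,s8} and {s7,s9}.
Stable partition: {s0,s1,s2} | {s4,s5,s8} | {s3,s6} | {s7,s9} — 4 equivalence classes.
State s1 belongs to the block {s0,s1,s2}, which has 3 states.

3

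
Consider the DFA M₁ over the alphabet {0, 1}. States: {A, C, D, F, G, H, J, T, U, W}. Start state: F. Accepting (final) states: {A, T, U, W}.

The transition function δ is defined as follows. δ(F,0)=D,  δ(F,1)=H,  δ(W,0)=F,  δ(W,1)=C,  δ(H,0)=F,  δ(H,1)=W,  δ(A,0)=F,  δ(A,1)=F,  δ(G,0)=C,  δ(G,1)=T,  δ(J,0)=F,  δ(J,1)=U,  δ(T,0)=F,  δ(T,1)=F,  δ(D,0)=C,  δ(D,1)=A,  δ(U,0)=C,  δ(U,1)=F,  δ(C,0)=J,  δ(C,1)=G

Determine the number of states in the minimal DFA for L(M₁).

All states are reachable from the start state.
P0 = {A,T,U,W} | {C,D,F,G,H,J}.
Split {C,D,F,G,H,J} by δ(·,1) → {D,G,H,J} and {C,F}.
No further refinement is possible. Final partition (3 blocks): {A,T,U,W} | {D,G,H,J} | {C,F}.

3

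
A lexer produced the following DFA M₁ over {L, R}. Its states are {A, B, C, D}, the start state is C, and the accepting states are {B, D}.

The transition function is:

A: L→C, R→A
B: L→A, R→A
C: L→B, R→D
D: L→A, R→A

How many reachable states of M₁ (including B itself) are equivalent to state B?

2

P0 = {B,D} | {A,C}.
On input L, block {A,C} splits into {A} and {C}.
No further refinement is possible. Final partition (3 blocks): {B,D} | {A} | {C}.
State B belongs to the block {B,D}, which has 2 states.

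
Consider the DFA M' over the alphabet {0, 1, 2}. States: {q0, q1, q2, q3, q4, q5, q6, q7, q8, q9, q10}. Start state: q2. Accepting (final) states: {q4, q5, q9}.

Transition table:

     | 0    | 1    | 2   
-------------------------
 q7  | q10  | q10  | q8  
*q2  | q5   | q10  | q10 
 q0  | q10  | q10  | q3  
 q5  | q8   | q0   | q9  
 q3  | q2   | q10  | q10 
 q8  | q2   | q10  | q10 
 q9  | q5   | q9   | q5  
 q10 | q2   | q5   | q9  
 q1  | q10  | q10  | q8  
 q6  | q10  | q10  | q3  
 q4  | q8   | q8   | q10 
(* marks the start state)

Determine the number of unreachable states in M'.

BFS from q2 reaches {q0, q2, q3, q5, q8, q9, q10}; the 4 state(s) q1, q4, q6, q7 are never visited.

4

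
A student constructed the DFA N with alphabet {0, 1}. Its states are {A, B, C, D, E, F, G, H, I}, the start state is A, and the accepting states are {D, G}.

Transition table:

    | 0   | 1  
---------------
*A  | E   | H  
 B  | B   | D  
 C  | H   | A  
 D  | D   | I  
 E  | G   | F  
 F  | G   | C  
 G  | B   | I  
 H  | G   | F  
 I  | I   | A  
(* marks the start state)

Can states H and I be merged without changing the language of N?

No

Every state is reachable, so we keep all 9.
P0 = {D,G} | {A,B,C,E,F,H,I}.
On input 0, block {D,G} splits into {D} and {G}.
Split {A,B,C,E,F,H,I} by δ(·,0) → {A,B,C,I} and {E,F,H}.
Split {A,B,C,I} by δ(·,0) → {A,C} and {B,I}.
On input 1, block {A,C} splits into {A} and {C}.
Refine {E,F,H} on symbol 1: members go to different blocks, giving {E,H} and {F}.
Refine {B,I} on symbol 1: members go to different blocks, giving {B} and {I}.
The partition is now stable with 8 blocks: {D} | {A} | {G} | {E,H} | {B} | {C} | {F} | {I}.
H and I end up in different blocks, so they are distinguishable. For instance, the string '0' is accepted from only H.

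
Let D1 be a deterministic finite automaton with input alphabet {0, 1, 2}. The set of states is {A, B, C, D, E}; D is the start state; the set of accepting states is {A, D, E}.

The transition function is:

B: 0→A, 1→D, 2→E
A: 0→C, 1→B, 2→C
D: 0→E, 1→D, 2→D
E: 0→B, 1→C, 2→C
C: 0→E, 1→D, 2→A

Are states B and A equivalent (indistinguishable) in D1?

All states are reachable from the start state.
P0 = {A,D,E} | {B,C}.
Refine {A,D,E} on symbol 0: members go to different blocks, giving {A,E} and {D}.
Stable partition: {A,E} | {B,C} | {D} — 3 equivalence classes.
B and A end up in different blocks, so they are distinguishable. For instance, the string 'ε' is accepted from only A.

No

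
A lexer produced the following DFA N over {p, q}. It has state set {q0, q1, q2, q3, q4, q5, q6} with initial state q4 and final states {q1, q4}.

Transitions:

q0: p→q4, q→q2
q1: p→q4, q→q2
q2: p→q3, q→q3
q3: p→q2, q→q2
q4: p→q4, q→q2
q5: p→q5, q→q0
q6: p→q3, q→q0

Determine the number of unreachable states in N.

Starting at q4 and following transitions, the reachable set is {q2, q3, q4}. That leaves q0, q1, q5, q6 unreachable — 4 in total.

4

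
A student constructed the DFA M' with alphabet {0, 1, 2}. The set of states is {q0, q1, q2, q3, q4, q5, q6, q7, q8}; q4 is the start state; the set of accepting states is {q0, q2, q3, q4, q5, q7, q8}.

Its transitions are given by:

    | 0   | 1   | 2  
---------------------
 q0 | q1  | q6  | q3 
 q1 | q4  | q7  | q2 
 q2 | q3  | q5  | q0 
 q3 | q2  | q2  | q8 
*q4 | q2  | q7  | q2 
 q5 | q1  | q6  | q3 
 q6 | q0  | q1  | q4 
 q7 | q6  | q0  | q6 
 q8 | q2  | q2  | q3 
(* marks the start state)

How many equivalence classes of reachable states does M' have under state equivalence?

Every state is reachable, so we keep all 9.
P0 = {q0,q2,q3,q4,q5,q7,q8} | {q1,q6}.
Split {q0,q2,q3,q4,q5,q7,q8} by δ(·,0) → {q2,q3,q4,q8} and {q0,q5,q7}.
Split {q2,q3,q4,q8} by δ(·,1) → {q2,q4} and {q3,q8}.
Split {q2,q4} by δ(·,0) → {q2} and {q4}.
Refine {q1,q6} on symbol 0: members go to different blocks, giving {q1} and {q6}.
Split {q0,q5,q7} by δ(·,0) → {q0,q5} and {q7}.
Stable partition: {q2} | {q1} | {q0,q5} | {q3,q8} | {q4} | {q6} | {q7} — 7 equivalence classes.

7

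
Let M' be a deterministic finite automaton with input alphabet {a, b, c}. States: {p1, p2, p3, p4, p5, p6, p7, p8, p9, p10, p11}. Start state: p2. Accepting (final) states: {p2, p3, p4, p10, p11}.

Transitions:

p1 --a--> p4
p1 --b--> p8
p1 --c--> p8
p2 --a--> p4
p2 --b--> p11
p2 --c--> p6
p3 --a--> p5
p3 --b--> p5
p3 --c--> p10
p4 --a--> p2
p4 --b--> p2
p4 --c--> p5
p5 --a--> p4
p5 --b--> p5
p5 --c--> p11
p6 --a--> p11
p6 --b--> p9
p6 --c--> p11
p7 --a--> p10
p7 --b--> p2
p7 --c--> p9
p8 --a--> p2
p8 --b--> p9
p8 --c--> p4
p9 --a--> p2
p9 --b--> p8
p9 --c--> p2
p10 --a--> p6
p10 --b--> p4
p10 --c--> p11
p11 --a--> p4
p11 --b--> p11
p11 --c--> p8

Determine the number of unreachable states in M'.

4

Starting at p2 and following transitions, the reachable set is {p2, p4, p5, p6, p8, p9, p11}. That leaves p1, p3, p7, p10 unreachable — 4 in total.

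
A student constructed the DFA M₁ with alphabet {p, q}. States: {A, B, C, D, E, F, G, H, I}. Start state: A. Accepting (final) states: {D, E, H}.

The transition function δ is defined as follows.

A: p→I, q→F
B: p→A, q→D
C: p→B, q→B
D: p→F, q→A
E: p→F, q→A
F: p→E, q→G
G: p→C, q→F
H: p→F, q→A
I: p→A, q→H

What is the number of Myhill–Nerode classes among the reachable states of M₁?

6

P0 = {D,E,H} | {A,B,C,F,G,I}.
Split {A,B,C,F,G,I} by δ(·,p) → {A,B,C,G,I} and {F}.
Split {A,B,C,G,I} by δ(·,q) → {A,G} and {B,I} and {C}.
Refine {A,G} on symbol p: members go to different blocks, giving {A} and {G}.
Stable partition: {D,E,H} | {A} | {F} | {B,I} | {C} | {G} — 6 equivalence classes.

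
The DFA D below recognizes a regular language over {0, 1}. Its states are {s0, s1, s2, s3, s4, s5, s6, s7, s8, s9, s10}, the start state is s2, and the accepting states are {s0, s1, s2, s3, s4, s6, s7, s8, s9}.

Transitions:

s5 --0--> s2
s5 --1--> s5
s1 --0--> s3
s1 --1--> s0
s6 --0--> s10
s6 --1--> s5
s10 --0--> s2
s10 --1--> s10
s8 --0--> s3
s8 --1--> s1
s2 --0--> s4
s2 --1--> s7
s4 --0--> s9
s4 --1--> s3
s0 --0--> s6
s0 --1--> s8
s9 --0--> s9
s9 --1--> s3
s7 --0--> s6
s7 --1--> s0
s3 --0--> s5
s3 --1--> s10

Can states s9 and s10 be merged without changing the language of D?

P0 = {s0,s1,s2,s3,s4,s6,s7,s8,s9} | {s5,s10}.
Split {s0,s1,s2,s3,s4,s6,s7,s8,s9} by δ(·,0) → {s0,s1,s2,s4,s7,s8,s9} and {s3,s6}.
Split {s0,s1,s2,s4,s7,s8,s9} by δ(·,0) → {s0,s1,s7,s8} and {s2,s4,s9}.
Split {s2,s4,s9} by δ(·,1) → {s4,s9} and {s2}.
Stable partition: {s0,s1,s7,s8} | {s5,s10} | {s3,s6} | {s4,s9} | {s2} — 5 equivalence classes.
s9 and s10 end up in different blocks, so they are distinguishable. For instance, the string 'ε' is accepted from only s9.

No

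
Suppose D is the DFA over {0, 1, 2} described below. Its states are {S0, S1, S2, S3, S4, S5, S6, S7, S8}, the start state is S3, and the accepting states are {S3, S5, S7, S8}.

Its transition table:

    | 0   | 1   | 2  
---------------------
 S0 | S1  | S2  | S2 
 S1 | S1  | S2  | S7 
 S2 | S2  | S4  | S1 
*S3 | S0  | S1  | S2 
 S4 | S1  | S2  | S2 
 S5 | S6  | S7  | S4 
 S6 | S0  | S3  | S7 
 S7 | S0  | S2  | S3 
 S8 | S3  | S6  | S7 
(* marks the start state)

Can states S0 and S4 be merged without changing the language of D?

Yes

States {S5,S6,S8} cannot be reached from the start state, so discard them.
Start with accepting vs non-accepting: {S3,S7} | {S0,S1,S2,S4}.
Refine {S3,S7} on symbol 2: members go to different blocks, giving {S3} and {S7}.
Split {S0,S1,S2,S4} by δ(·,2) → {S0,S2,S4} and {S1}.
Refine {S0,S2,S4} on symbol 0: members go to different blocks, giving {S0,S4} and {S2}.
The partition is now stable with 5 blocks: {S3} | {S0,S4} | {S7} | {S1} | {S2}.
S0 and S4 lie in the same block of the stable partition, so they are equivalent — no string distinguishes them.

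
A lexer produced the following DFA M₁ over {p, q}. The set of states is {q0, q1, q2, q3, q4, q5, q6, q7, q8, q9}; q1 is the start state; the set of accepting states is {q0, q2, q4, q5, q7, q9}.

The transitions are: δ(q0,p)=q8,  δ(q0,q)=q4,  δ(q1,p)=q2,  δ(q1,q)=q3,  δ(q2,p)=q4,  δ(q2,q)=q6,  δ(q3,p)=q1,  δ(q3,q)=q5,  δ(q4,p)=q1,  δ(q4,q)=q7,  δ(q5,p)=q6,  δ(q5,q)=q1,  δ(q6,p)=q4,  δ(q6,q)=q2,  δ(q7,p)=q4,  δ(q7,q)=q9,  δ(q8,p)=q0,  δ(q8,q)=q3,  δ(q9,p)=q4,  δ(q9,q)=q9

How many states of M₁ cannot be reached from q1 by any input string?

No path from q1 leads to q0, q8; the other 8 states are all reachable.

2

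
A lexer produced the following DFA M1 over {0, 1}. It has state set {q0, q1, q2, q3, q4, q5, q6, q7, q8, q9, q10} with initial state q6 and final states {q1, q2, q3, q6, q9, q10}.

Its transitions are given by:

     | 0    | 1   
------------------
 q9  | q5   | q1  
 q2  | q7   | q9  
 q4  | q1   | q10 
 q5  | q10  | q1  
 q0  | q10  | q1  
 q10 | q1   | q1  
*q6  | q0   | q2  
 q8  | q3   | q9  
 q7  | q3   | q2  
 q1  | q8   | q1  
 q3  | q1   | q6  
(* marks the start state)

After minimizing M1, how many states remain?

3

Reachable states from the start: {q0,q1,q2,q3,q5,q6,q7,q8,q9,q10}. Unreachable: {q4} — drop them.
P0 = {q1,q2,q3,q6,q9,q10} | {q0,q5,q7,q8}.
On input 0, block {q1,q2,q3,q6,q9,q10} splits into {q1,q2,q6,q9} and {q3,q10}.
No further refinement is possible. Final partition (3 blocks): {q1,q2,q6,q9} | {q0,q5,q7,q8} | {q3,q10}.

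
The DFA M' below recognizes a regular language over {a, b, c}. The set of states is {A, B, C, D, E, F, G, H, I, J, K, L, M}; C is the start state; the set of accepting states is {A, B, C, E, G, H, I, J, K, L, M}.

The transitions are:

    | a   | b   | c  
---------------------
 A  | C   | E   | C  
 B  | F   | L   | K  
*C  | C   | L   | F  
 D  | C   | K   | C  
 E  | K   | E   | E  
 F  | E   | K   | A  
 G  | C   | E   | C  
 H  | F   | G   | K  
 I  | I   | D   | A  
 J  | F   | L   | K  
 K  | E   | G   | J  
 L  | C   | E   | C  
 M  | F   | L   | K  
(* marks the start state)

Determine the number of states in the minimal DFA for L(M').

6

States {B,D,H,I,M} cannot be reached from the start state, so discard them.
P0 = {A,C,E,G,J,K,L} | {F}.
Split {A,C,E,G,J,K,L} by δ(·,a) → {A,C,E,G,K,L} and {J}.
Refine {A,C,E,G,K,L} on symbol c: members go to different blocks, giving {A,E,G,L} and {C} and {K}.
Split {A,E,G,L} by δ(·,a) → {A,G,L} and {E}.
The partition is now stable with 6 blocks: {A,G,L} | {F} | {J} | {C} | {K} | {E}.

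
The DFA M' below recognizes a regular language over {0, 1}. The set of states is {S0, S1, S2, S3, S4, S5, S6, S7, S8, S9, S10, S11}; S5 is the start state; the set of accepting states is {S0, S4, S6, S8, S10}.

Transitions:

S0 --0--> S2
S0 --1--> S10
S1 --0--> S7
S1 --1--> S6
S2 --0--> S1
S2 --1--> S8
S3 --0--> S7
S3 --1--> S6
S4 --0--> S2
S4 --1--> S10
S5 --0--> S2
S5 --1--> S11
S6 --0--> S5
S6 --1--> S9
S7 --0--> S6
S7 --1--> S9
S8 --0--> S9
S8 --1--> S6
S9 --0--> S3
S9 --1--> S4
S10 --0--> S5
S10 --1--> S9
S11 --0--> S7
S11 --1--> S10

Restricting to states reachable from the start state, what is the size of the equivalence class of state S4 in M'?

2

First remove the unreachable states {S0}; 11 states remain.
Start with accepting vs non-accepting: {S4,S6,S8,S10} | {S1,S2,S3,S5,S7,S9,S11}.
Refine {S4,S6,S8,S10} on symbol 1: members go to different blocks, giving {S4,S8} and {S6,S10}.
Refine {S1,S2,S3,S5,S7,S9,S11} on symbol 0: members go to different blocks, giving {S1,S2,S3,S5,S9,S11} and {S7}.
Refine {S1,S2,S3,S5,S9,S11} on symbol 0: members go to different blocks, giving {S1,S3,S11} and {S2,S5,S9}.
Split {S2,S5,S9} by δ(·,0) → {S2,S9} and {S5}.
The partition is now stable with 6 blocks: {S4,S8} | {S1,S3,S11} | {S6,S10} | {S7} | {S2,S9} | {S5}.
The equivalence class containing S4 is {S4,S8}, of size 2.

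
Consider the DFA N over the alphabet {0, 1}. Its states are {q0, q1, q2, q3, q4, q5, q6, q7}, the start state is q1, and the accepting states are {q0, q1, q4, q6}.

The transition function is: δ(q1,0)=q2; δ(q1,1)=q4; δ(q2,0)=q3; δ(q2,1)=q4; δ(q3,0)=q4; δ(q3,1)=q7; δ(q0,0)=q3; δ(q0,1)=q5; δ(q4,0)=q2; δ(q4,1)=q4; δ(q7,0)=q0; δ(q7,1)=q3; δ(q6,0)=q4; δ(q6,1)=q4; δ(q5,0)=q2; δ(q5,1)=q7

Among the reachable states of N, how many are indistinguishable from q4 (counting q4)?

2

First remove the unreachable states {q6}; 7 states remain.
Initial partition by acceptance: {q0,q1,q4} | {q2,q3,q5,q7}.
On input 1, block {q0,q1,q4} splits into {q1,q4} and {q0}.
Refine {q2,q3,q5,q7} on symbol 0: members go to different blocks, giving {q2,q5} and {q3} and {q7}.
Split {q2,q5} by δ(·,0) → {q2} and {q5}.
Stable partition: {q1,q4} | {q2} | {q0} | {q3} | {q7} | {q5} — 6 equivalence classes.
The equivalence class containing q4 is {q1,q4}, of size 2.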